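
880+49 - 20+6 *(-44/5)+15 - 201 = 3351/5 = 670.20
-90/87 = -30/29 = -1.03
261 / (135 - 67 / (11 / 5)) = 2871 / 1150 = 2.50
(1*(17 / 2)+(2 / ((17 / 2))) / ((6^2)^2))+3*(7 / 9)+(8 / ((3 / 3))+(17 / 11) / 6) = 1156691 / 60588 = 19.09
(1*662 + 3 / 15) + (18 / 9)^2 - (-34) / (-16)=26563 / 40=664.08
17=17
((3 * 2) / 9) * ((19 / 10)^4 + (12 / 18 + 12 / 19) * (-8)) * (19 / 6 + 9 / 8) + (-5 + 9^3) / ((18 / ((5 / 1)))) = 4282154591 / 20520000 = 208.68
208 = 208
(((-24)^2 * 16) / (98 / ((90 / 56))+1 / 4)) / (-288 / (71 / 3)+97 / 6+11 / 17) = 12013608960 / 370713377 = 32.41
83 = 83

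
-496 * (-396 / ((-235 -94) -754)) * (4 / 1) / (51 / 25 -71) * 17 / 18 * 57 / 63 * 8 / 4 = 9275200 / 515907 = 17.98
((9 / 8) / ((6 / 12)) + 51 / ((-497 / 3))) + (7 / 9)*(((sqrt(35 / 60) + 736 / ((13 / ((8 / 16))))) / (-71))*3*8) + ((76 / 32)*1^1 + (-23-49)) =-75.33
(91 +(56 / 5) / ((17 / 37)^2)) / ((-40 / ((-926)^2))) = -3088085.58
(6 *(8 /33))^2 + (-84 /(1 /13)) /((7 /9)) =-1401.88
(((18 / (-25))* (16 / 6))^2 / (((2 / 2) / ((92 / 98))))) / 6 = 17664 / 30625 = 0.58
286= 286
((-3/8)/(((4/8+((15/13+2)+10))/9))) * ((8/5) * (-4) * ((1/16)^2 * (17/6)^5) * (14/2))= 129206987/16358400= 7.90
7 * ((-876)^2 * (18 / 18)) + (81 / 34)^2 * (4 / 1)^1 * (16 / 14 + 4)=10867047732 / 2023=5371748.76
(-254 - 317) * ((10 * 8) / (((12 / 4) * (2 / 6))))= -45680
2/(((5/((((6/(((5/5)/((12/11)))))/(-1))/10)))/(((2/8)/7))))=-0.01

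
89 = 89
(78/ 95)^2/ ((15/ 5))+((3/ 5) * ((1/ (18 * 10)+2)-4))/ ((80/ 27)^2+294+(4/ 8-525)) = 1342671621/ 5835005450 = 0.23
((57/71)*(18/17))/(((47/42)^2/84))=152028576/2666263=57.02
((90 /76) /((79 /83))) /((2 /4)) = 3735 /1501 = 2.49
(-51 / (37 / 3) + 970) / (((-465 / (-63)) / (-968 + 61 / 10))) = -7218838263 / 57350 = -125873.38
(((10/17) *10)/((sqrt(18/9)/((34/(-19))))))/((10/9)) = -90 *sqrt(2)/19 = -6.70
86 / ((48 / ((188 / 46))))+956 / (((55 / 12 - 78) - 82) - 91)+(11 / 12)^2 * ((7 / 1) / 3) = 158759017 / 29380752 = 5.40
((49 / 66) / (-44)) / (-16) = 49 / 46464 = 0.00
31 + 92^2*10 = 84671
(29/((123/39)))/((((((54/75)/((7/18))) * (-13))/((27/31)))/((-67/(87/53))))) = 621425/45756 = 13.58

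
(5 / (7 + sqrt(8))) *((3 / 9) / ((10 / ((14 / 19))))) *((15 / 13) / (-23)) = -245 / 232921 + 70 *sqrt(2) / 232921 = -0.00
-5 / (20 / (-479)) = 479 / 4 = 119.75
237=237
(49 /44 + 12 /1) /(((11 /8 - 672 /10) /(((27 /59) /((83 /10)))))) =-1557900 /141831811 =-0.01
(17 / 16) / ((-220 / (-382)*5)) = 0.37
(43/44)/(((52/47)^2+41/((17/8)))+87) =1614779/177655764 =0.01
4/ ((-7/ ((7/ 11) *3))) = -12/ 11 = -1.09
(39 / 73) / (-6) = -13 / 146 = -0.09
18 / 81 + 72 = 650 / 9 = 72.22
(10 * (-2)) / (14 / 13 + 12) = -26 / 17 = -1.53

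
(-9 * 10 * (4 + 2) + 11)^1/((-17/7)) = 3703/17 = 217.82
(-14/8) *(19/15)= -133/60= -2.22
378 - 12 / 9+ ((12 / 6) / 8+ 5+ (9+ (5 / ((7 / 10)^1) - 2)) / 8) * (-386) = -195907 / 84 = -2332.23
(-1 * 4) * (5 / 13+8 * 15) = -6260 / 13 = -481.54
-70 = -70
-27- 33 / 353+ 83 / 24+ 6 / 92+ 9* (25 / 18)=-2157043 / 194856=-11.07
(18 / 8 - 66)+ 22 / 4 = -233 / 4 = -58.25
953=953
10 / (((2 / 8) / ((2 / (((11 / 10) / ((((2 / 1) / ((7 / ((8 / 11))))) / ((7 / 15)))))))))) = 192000 / 5929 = 32.38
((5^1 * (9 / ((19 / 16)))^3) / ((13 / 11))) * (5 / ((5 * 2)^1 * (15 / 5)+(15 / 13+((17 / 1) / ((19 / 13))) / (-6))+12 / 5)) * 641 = 15790629888000 / 84571109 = 186714.23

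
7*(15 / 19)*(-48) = -5040 / 19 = -265.26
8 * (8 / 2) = 32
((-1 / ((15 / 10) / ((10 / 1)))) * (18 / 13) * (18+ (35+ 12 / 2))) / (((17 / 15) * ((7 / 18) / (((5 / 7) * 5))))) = -47790000 / 10829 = -4413.15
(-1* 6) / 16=-3 / 8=-0.38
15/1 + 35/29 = 470/29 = 16.21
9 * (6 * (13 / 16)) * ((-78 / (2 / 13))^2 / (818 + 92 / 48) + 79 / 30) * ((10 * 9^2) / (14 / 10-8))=-1473909177195 / 865832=-1702303.88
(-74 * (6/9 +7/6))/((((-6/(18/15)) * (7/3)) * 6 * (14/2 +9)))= 0.12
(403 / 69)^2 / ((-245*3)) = -162409 / 3499335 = -0.05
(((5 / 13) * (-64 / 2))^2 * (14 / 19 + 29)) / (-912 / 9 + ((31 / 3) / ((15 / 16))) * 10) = 1627200 / 3211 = 506.76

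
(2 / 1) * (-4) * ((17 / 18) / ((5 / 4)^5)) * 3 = -69632 / 9375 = -7.43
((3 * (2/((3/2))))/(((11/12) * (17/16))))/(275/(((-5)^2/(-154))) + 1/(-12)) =-9216/3801523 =-0.00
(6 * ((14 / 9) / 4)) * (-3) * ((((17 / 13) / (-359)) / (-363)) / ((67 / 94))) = -11186 / 113506107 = -0.00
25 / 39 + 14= 571 / 39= 14.64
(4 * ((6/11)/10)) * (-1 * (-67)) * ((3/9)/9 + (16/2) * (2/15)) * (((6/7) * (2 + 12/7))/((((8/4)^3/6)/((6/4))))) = 778674/13475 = 57.79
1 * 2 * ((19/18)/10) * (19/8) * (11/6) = 3971/4320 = 0.92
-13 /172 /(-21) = 13 /3612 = 0.00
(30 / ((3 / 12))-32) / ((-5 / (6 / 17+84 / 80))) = -10494 / 425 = -24.69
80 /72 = 10 /9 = 1.11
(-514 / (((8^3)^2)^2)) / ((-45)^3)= 257 / 3131031158784000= 0.00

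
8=8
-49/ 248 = -0.20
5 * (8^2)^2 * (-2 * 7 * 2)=-573440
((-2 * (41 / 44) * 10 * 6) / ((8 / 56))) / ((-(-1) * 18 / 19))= -27265 / 33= -826.21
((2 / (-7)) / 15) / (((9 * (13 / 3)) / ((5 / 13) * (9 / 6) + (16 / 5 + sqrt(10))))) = -491 / 266175 - 2 * sqrt(10) / 4095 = -0.00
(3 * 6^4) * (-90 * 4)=-1399680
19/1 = 19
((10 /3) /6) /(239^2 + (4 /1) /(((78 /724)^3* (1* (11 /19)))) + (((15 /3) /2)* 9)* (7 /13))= 725010 /81770309029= 0.00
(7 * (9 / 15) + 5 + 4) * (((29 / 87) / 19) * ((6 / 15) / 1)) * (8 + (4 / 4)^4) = 396 / 475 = 0.83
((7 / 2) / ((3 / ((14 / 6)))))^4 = 5764801 / 104976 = 54.92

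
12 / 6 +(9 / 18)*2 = 3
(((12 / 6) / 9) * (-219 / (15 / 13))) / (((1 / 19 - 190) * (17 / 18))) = 72124 / 306765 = 0.24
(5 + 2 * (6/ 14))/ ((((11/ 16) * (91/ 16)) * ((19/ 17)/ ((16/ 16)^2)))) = 178432/ 133133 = 1.34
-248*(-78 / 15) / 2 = 644.80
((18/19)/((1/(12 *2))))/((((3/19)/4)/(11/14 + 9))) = 39456/7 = 5636.57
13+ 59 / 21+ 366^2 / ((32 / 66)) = 23209205 / 84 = 276300.06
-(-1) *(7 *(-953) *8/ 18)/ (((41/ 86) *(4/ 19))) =-10900414/ 369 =-29540.42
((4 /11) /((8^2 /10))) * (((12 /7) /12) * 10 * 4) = 25 /77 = 0.32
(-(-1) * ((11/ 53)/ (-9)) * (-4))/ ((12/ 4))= 44/ 1431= 0.03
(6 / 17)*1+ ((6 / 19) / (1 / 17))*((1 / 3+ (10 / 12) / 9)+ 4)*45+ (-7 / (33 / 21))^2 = 42577272 / 39083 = 1089.41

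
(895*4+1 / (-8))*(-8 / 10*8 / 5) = -114556 / 25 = -4582.24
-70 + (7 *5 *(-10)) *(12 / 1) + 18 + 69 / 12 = -16985 / 4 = -4246.25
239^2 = 57121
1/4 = 0.25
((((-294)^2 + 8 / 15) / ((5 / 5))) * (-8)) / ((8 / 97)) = -8384343.73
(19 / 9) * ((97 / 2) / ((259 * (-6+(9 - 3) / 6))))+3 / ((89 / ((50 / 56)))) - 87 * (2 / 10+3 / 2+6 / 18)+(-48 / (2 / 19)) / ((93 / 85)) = -76367392351 / 128624580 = -593.72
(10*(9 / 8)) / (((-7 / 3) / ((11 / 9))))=-165 / 28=-5.89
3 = 3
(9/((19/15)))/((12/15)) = 675/76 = 8.88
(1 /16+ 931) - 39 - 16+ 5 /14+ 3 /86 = 4221005 /4816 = 876.45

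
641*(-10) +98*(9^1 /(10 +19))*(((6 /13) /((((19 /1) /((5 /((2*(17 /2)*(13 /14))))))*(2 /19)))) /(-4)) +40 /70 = -3738424657 /583219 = -6409.98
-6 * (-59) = 354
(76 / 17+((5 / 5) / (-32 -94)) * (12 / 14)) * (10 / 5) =22310 / 2499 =8.93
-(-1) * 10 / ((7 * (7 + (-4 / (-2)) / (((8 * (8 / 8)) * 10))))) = 400 / 1967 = 0.20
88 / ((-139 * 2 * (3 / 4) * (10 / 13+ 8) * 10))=-572 / 118845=-0.00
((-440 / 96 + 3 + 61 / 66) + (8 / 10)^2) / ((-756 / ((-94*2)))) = -47 / 9900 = -0.00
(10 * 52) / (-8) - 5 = -70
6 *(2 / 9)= 4 / 3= 1.33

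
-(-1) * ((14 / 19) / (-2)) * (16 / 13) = -112 / 247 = -0.45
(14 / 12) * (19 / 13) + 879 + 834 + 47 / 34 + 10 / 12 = 758879 / 442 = 1716.92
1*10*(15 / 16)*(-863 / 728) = -11.11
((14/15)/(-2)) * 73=-511/15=-34.07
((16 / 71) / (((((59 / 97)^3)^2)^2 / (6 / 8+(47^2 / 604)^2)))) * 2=7151145964042527357708865440026 / 2880291103662850568909861351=2482.79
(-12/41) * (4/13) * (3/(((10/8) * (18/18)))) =-576/2665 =-0.22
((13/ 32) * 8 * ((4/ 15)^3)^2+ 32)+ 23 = 626497687/ 11390625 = 55.00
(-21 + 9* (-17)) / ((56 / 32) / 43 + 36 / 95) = -414.64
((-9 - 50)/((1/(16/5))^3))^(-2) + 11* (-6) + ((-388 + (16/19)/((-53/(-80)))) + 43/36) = -238993887003096673/529292693864448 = -451.53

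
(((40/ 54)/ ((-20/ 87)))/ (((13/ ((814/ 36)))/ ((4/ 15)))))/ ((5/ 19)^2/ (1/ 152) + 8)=-20387/ 252720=-0.08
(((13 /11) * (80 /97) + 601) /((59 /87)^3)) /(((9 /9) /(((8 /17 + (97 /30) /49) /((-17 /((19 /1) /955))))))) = -3265400574198927 /2694170419800650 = -1.21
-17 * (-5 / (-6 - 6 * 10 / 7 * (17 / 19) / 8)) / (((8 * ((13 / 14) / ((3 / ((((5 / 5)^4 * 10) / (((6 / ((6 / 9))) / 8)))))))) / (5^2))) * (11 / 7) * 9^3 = -4079465775 / 256672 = -15893.69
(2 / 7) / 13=2 / 91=0.02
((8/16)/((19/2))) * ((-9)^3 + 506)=-223/19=-11.74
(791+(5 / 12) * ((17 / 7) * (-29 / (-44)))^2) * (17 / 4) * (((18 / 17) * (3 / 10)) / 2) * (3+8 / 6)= 35164908987 / 15178240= 2316.80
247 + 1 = 248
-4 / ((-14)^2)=-1 / 49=-0.02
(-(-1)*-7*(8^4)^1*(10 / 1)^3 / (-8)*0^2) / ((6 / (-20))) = 0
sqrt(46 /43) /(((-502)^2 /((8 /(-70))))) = -sqrt(1978) /94816505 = -0.00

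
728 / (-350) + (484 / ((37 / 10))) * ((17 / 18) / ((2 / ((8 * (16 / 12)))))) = 16404052 / 24975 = 656.82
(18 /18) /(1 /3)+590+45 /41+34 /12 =146845 /246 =596.93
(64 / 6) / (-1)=-32 / 3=-10.67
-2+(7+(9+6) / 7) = 7.14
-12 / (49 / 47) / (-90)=94 / 735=0.13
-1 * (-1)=1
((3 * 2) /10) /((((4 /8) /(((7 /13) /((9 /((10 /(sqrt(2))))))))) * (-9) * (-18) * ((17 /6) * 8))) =7 * sqrt(2) /71604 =0.00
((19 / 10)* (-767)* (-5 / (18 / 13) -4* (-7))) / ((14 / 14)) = -6397547 / 180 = -35541.93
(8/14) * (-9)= -36/7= -5.14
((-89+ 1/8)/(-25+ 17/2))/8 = 237/352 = 0.67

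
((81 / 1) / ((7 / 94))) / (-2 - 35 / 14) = -241.71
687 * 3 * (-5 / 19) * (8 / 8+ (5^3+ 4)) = -1339650 / 19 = -70507.89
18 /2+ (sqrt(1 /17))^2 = 9.06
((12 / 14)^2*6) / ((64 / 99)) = 2673 / 392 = 6.82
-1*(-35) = 35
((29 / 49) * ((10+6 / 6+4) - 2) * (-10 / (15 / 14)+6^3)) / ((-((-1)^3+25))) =-58435 / 882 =-66.25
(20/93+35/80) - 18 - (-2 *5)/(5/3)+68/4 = 8411/1488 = 5.65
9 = 9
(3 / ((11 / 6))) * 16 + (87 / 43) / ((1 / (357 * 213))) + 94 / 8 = 291156715 / 1892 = 153888.33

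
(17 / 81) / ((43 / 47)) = 799 / 3483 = 0.23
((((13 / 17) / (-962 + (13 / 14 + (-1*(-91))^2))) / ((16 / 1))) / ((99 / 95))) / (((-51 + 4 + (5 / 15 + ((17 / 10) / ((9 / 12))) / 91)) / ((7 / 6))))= -2118025 / 13514599812384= -0.00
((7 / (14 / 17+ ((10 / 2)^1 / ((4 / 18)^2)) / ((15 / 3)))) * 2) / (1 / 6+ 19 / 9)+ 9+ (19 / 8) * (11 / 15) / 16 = 1060432337 / 112805760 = 9.40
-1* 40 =-40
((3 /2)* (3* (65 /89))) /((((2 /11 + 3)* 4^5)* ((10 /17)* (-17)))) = -1287 /12759040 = -0.00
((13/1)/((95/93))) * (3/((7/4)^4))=928512/228095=4.07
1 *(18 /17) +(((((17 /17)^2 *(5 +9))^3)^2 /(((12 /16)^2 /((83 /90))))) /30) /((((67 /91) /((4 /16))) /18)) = 1933600717922 /768825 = 2515007.60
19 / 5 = 3.80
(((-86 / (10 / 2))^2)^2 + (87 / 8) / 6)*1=875231181 / 10000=87523.12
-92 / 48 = -23 / 12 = -1.92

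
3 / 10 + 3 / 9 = 19 / 30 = 0.63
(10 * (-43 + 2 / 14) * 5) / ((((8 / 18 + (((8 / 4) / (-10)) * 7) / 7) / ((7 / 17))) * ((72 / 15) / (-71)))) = 9984375 / 187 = 53392.38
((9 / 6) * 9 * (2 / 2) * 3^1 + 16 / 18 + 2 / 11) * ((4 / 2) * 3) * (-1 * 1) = -8231 / 33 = -249.42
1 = 1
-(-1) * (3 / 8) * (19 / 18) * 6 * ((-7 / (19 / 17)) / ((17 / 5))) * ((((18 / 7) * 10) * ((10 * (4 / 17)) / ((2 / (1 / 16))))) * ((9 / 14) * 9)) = -91125 / 1904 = -47.86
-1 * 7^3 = -343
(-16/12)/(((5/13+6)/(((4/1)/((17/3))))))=-208/1411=-0.15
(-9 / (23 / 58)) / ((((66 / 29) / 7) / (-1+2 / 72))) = 206045 / 3036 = 67.87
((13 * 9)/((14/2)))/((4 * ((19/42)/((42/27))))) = 273/19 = 14.37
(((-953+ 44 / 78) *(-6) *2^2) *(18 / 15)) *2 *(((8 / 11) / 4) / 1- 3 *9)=-210389280 / 143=-1471253.71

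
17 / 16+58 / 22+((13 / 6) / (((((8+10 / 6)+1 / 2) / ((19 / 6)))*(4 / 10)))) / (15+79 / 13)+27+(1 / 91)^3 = 102343855682429 / 3325129023216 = 30.78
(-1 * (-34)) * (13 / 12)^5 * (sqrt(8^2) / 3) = 6311981 / 46656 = 135.29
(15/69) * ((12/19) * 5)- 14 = -5818/437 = -13.31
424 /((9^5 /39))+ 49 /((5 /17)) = 16423499 /98415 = 166.88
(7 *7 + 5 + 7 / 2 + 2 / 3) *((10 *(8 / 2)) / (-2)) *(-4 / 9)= 13960 / 27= 517.04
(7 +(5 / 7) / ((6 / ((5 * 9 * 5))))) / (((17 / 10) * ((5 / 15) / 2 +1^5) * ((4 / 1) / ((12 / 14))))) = 21285 / 5831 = 3.65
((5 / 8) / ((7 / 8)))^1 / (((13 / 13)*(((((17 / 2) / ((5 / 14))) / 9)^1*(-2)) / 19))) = -4275 / 1666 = -2.57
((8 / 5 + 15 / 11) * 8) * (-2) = -47.42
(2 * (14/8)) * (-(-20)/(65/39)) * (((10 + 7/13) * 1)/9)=1918/39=49.18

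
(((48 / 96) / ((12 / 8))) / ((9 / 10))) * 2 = 20 / 27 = 0.74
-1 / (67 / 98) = -98 / 67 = -1.46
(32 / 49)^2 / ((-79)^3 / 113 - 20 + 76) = -115712 / 1168593111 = -0.00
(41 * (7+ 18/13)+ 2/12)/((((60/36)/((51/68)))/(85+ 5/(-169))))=13150.97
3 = 3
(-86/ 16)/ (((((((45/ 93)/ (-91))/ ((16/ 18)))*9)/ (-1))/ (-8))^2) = -175204230656/ 1476225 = -118683.96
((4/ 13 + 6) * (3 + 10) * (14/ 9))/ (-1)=-1148/ 9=-127.56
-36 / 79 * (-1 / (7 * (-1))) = -36 / 553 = -0.07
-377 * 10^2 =-37700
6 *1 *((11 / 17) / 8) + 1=101 / 68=1.49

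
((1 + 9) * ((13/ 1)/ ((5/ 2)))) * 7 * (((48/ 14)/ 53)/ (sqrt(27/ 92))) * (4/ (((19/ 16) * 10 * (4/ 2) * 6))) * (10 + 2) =26624 * sqrt(69)/ 15105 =14.64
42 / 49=6 / 7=0.86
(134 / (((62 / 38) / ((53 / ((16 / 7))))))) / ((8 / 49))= 11664.25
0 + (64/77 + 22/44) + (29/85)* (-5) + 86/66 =7291/7854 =0.93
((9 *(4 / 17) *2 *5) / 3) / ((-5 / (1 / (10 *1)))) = -12 / 85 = -0.14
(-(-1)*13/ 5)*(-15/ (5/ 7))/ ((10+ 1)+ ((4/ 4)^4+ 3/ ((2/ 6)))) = -13/ 5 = -2.60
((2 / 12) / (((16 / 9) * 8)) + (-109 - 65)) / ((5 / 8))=-44541 / 160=-278.38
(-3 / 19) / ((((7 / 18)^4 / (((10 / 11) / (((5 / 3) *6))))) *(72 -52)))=-78732 / 2509045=-0.03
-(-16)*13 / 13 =16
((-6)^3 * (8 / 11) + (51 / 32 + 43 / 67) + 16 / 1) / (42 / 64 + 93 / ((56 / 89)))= -0.94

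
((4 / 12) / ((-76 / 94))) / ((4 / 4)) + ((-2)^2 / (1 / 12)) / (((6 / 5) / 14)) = 63793 / 114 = 559.59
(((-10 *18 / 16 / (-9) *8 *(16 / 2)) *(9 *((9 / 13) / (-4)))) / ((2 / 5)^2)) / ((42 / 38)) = -64125 / 91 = -704.67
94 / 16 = 47 / 8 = 5.88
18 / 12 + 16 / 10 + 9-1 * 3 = 91 / 10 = 9.10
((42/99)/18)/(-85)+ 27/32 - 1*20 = -15475409/807840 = -19.16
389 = 389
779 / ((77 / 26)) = 20254 / 77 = 263.04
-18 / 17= -1.06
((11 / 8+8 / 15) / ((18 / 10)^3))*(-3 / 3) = -5725 / 17496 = -0.33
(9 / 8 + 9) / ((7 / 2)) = 81 / 28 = 2.89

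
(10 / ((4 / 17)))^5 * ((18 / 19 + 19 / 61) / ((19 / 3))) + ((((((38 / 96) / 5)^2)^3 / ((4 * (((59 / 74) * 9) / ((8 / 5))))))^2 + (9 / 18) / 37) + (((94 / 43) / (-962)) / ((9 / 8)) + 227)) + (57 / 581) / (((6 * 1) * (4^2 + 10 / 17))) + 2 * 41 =5515152901081687011887074809744406141904373714572571109 / 200109878332786880561586259781222400000000000000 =27560622.93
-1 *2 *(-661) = 1322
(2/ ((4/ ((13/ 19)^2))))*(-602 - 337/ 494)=-3870425/ 27436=-141.07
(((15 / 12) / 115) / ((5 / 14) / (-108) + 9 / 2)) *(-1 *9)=-3402 / 156377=-0.02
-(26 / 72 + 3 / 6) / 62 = -1 / 72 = -0.01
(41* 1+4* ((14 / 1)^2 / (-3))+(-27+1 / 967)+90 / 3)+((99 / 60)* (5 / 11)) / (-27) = -7566739 / 34812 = -217.36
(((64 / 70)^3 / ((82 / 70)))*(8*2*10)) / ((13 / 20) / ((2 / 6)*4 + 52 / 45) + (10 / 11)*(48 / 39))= 9596567552 / 126869785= 75.64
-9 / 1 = -9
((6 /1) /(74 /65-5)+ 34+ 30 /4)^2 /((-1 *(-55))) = 36556619 /1260020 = 29.01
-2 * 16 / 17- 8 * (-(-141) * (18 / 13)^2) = -2164.44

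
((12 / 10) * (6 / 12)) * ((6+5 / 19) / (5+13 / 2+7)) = 714 / 3515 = 0.20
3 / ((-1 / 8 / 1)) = -24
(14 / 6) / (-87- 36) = -7 / 369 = -0.02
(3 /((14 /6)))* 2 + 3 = 39 /7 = 5.57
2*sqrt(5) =4.47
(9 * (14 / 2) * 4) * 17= 4284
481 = 481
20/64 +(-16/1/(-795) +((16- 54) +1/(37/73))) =-16799213/470640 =-35.69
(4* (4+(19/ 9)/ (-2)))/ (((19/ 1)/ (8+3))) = 1166/ 171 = 6.82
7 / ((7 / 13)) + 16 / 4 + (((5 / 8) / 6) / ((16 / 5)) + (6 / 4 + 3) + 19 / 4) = 20185 / 768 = 26.28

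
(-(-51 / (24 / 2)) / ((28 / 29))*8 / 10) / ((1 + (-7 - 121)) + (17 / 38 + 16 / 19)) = -551 / 19670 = -0.03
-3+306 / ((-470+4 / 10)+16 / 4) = -1419 / 388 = -3.66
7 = 7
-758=-758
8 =8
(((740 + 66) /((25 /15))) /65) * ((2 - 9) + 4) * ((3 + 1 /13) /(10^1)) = -2232 /325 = -6.87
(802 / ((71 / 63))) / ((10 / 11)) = 277893 / 355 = 782.80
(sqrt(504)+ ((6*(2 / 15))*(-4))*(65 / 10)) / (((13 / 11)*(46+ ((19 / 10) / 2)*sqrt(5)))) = -64768 / 168919- 5016*sqrt(70) / 2195947+ 6688*sqrt(5) / 844595+ 242880*sqrt(14) / 2195947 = 0.03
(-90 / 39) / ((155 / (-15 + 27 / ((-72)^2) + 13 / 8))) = 2567 / 12896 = 0.20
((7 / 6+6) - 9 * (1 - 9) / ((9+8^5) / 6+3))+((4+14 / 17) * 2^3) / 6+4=58911089 / 3345090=17.61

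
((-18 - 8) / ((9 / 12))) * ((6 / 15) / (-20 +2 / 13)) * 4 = 5408 / 1935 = 2.79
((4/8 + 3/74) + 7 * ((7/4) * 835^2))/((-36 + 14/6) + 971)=3792207015/416176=9112.03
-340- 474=-814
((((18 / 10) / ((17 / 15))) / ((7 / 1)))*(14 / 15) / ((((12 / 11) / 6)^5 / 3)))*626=2001532.35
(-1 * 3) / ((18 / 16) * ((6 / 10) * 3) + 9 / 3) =-40 / 67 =-0.60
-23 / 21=-1.10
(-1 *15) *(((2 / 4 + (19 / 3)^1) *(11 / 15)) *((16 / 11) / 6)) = -164 / 9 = -18.22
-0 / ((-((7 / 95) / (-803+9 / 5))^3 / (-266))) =0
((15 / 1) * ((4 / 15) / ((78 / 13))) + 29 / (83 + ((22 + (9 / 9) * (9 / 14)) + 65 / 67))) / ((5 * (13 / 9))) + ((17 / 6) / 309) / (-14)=21818059901 / 168719061420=0.13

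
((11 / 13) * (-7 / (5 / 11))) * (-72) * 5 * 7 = 32837.54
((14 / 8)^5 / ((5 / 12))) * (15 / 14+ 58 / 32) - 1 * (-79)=3944489 / 20480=192.60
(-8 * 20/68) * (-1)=40/17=2.35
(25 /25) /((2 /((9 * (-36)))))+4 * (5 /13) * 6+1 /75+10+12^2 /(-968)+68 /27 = -149058493 /1061775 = -140.39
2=2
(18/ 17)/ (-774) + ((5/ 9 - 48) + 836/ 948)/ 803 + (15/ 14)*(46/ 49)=135489851218/ 143151743889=0.95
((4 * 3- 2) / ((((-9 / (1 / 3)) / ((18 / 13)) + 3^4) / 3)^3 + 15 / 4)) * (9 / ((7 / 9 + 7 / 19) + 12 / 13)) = 2106 / 417335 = 0.01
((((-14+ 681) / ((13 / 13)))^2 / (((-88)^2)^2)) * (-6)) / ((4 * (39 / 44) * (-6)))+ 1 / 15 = 73097533 / 1063096320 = 0.07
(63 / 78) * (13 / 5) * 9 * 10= 189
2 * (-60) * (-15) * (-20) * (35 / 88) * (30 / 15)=-28636.36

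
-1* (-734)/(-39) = -734/39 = -18.82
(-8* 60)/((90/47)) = -250.67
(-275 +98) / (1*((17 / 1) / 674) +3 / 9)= -357894 / 725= -493.65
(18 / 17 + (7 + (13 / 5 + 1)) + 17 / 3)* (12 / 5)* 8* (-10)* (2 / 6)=-282752 / 255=-1108.83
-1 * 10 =-10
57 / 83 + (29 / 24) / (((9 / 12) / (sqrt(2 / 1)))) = 57 / 83 + 29 * sqrt(2) / 18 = 2.97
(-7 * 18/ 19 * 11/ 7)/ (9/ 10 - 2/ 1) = 180/ 19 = 9.47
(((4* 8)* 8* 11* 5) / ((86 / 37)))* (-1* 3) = -781440 / 43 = -18173.02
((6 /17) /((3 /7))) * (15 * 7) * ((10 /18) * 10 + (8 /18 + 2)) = 11760 /17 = 691.76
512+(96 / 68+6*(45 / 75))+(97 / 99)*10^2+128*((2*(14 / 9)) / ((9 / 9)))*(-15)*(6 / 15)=-14931086 / 8415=-1774.34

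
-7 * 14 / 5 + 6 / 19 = -1832 / 95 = -19.28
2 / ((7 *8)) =0.04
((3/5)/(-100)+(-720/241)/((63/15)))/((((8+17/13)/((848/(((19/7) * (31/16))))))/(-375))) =4660.17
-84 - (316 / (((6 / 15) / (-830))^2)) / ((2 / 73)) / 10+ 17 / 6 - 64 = -4966108020.17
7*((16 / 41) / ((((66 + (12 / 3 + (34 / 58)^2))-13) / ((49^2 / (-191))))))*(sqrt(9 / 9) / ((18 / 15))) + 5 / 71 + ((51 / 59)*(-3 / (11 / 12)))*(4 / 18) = -27597982461067 / 26103141064011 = -1.06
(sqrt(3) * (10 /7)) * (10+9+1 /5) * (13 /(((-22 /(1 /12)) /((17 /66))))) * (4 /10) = -1768 * sqrt(3) /12705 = -0.24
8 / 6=4 / 3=1.33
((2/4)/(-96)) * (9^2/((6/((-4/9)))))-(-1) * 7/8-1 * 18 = -547/32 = -17.09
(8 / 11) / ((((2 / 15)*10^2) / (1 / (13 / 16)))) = 48 / 715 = 0.07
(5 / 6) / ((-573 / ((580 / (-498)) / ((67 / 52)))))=37700 / 28678077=0.00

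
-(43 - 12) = -31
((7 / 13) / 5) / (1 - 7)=-7 / 390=-0.02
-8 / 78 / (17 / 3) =-4 / 221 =-0.02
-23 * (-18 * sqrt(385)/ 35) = 232.09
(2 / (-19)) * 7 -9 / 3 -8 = -223 / 19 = -11.74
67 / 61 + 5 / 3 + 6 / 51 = 8968 / 3111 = 2.88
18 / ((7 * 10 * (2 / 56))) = 36 / 5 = 7.20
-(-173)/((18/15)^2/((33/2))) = 47575/24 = 1982.29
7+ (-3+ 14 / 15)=74 / 15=4.93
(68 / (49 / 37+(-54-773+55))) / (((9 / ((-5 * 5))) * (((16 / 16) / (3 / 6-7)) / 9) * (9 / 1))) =-81770 / 51327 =-1.59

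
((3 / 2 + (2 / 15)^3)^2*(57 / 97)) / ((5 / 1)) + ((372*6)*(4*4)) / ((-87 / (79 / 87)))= -2307371881541501 / 6194753437500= -372.47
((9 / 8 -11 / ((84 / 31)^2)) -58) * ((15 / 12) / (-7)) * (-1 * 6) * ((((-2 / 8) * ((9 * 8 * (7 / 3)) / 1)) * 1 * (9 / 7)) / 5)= 3706929 / 5488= 675.46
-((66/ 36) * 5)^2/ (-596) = 3025/ 21456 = 0.14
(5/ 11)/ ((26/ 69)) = 345/ 286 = 1.21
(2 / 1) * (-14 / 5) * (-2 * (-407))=-22792 / 5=-4558.40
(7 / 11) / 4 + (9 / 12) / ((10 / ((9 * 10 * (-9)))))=-1333 / 22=-60.59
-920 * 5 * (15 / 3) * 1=-23000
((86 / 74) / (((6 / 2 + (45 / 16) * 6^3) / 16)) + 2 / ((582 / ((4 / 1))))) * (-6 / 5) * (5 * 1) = -387416 / 1460723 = -0.27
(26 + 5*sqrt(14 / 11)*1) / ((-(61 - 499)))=0.07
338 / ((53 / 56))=18928 / 53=357.13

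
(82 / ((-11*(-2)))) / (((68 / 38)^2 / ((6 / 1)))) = 44403 / 6358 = 6.98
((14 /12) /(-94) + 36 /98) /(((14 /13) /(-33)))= -1402687 /128968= -10.88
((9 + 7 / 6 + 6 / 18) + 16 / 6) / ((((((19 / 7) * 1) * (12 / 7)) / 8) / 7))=27097 / 171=158.46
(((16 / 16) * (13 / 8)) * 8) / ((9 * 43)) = 13 / 387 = 0.03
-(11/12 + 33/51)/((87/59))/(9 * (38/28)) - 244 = -12772087/52326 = -244.09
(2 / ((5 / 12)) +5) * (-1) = -49 / 5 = -9.80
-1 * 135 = -135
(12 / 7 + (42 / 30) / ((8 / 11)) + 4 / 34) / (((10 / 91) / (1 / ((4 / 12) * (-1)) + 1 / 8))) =-5347017 / 54400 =-98.29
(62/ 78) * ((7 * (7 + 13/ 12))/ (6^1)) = 21049/ 2808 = 7.50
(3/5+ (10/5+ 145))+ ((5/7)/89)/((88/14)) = 2890033/19580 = 147.60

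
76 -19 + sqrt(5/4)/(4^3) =sqrt(5)/128 + 57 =57.02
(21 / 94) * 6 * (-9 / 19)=-567 / 893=-0.63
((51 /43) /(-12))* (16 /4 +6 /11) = -425 /946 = -0.45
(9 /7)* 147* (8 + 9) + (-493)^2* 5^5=759531338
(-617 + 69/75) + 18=-14952/25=-598.08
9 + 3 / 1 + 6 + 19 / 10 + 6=259 / 10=25.90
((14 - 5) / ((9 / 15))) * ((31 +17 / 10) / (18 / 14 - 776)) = -6867 / 10846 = -0.63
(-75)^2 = 5625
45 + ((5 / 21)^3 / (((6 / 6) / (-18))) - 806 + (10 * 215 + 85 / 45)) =4292924 / 3087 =1390.65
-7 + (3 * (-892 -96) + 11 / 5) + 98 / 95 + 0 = -281938 / 95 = -2967.77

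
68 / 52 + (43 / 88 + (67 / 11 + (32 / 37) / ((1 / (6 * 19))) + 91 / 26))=4655311 / 42328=109.98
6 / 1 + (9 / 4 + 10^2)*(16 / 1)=1642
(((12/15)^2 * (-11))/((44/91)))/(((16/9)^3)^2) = -48361131/104857600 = -0.46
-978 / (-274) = 489 / 137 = 3.57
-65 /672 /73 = -65 /49056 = -0.00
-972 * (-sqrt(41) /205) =972 * sqrt(41) /205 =30.36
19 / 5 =3.80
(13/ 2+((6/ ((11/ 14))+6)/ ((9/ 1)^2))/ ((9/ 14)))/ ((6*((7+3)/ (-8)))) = -36149/ 40095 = -0.90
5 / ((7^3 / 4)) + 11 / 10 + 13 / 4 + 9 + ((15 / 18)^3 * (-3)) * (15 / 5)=8.20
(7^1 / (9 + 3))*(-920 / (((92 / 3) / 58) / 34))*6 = -207060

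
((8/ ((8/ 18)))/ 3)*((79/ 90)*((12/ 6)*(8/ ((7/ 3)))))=1264/ 35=36.11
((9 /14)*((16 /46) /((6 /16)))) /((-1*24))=-4 /161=-0.02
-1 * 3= -3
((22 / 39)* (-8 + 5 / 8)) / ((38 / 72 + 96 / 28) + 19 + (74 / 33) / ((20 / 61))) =-749595 / 5368597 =-0.14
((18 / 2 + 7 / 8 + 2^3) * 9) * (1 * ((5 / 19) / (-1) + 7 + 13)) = 482625 / 152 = 3175.16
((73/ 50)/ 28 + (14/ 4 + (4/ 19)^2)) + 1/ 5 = 1918733/ 505400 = 3.80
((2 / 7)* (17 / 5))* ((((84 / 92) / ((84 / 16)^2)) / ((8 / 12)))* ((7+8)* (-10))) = -8160 / 1127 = -7.24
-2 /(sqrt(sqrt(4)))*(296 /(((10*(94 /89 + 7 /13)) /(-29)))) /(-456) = -1241461*sqrt(2) /1051650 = -1.67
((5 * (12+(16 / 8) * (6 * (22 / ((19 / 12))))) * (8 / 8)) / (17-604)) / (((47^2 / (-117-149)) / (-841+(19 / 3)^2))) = -571161920 / 3890049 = -146.83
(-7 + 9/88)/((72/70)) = -21245/3168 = -6.71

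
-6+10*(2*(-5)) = -106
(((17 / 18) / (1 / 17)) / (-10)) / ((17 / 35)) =-119 / 36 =-3.31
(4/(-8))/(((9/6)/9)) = -3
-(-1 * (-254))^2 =-64516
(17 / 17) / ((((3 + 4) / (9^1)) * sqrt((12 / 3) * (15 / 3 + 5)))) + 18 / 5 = 9 * sqrt(10) / 140 + 18 / 5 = 3.80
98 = 98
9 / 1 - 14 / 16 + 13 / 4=91 / 8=11.38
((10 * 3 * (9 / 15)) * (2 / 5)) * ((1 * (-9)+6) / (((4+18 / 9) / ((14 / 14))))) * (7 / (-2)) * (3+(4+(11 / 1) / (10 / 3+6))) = 2061 / 20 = 103.05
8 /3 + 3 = 17 /3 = 5.67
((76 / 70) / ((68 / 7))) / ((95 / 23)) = 23 / 850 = 0.03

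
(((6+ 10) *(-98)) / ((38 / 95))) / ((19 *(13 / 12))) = -47040 / 247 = -190.45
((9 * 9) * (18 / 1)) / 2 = 729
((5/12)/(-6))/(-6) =5/432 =0.01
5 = 5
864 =864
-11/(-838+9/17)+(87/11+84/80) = 28102267/3132140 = 8.97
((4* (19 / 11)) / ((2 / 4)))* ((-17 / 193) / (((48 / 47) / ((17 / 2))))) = -258077 / 25476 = -10.13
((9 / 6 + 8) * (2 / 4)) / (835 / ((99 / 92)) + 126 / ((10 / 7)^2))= 47025 / 8293226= 0.01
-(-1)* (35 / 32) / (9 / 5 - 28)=-175 / 4192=-0.04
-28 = -28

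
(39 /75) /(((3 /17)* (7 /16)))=3536 /525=6.74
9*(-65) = -585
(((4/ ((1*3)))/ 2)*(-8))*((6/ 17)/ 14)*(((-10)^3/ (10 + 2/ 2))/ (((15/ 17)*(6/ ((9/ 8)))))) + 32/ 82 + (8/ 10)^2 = 286312/ 78925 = 3.63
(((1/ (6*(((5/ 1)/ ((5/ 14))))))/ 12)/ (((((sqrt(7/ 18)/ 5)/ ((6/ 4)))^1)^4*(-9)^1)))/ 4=-50625/ 87808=-0.58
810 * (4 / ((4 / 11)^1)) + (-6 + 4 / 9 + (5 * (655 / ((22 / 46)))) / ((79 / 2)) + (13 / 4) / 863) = 245083506193 / 26998092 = 9077.81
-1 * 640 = -640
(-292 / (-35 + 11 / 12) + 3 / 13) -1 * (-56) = 344531 / 5317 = 64.80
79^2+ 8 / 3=18731 / 3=6243.67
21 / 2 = 10.50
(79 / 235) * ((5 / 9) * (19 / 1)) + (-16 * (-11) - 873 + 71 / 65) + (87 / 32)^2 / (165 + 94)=-692.33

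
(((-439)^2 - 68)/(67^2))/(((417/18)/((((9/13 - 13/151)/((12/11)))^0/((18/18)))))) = 1155918/623971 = 1.85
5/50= 1/10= 0.10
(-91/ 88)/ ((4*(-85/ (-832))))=-2366/ 935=-2.53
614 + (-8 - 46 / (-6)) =1841 / 3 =613.67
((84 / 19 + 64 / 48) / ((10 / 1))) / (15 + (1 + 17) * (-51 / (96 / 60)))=-656 / 636975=-0.00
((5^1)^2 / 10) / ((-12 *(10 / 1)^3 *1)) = -1 / 4800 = -0.00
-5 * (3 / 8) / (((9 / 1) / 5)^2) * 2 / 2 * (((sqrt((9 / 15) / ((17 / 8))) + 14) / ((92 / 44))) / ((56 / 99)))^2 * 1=-4580070825 / 56404096-1098075 * sqrt(510) / 4028864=-87.36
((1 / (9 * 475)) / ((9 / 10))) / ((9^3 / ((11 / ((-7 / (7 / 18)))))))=-11 / 50486895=-0.00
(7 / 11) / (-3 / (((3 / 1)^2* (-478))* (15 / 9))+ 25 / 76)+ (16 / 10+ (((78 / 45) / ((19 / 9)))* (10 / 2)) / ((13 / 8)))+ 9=470711921 / 31259085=15.06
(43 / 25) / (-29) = -43 / 725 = -0.06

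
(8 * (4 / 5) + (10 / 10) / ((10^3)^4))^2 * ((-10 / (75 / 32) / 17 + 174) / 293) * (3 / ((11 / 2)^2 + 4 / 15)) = 2722160640000850675200000066459 / 1140026375000000000000000000000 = 2.39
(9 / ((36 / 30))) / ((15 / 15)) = 15 / 2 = 7.50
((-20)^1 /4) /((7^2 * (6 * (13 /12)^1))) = -10 /637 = -0.02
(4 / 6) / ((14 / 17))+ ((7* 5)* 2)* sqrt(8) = 17 / 21+ 140* sqrt(2) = 198.80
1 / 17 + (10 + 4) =239 / 17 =14.06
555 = 555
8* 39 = 312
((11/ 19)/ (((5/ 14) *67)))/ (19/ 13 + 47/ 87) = 0.01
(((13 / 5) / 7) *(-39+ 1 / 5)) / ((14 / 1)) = -1261 / 1225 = -1.03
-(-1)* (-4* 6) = -24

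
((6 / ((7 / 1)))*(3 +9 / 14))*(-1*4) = -612 / 49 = -12.49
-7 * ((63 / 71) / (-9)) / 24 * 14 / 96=343 / 81792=0.00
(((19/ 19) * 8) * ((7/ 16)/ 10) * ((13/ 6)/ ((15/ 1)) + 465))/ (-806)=-293041/ 1450800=-0.20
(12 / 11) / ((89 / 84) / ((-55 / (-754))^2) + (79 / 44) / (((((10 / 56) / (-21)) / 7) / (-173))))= 34650 / 8127905323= 0.00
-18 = -18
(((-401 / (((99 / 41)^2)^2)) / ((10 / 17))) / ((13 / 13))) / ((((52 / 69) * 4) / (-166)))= 36773473114933 / 33300661680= 1104.29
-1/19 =-0.05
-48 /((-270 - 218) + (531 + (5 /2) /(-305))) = -5856 /5245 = -1.12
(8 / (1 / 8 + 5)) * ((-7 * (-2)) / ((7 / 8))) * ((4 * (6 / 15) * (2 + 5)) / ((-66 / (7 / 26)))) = -1.14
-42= -42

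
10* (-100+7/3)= -2930/3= -976.67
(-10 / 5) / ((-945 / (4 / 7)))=0.00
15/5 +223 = 226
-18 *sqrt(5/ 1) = -40.25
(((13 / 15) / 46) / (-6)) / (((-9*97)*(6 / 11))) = 143 / 21685320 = 0.00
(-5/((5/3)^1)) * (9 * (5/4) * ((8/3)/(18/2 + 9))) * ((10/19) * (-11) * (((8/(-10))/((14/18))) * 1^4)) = -3960/133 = -29.77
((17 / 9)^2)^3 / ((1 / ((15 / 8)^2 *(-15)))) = -3017196125 / 1259712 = -2395.15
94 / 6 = 47 / 3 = 15.67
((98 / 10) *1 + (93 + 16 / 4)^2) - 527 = 44459 / 5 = 8891.80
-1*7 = -7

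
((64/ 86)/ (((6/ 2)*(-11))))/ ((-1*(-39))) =-32/ 55341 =-0.00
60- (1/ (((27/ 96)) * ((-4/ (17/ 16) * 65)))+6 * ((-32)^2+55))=-7504363/ 1170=-6413.99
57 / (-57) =-1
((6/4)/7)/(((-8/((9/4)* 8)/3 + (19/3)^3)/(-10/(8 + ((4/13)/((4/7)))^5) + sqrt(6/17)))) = -3341637/3185298683 + 27* sqrt(102)/543830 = -0.00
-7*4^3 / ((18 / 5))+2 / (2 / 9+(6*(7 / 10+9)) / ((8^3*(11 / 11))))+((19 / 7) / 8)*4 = -114218071 / 975114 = -117.13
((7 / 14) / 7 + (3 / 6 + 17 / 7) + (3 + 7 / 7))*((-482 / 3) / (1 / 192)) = -215936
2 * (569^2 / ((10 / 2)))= 647522 / 5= 129504.40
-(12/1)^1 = -12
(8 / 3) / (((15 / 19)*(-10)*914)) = -38 / 102825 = -0.00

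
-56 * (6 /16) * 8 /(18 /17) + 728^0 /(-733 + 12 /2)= -346055 /2181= -158.67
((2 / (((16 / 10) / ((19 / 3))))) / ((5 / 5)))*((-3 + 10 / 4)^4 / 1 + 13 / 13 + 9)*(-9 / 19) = -2415 / 64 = -37.73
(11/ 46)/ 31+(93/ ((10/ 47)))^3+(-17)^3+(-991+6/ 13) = 774006485054659/ 9269000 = 83504853.28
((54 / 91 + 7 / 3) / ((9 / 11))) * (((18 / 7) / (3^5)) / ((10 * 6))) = 8789 / 13931190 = 0.00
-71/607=-0.12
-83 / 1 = -83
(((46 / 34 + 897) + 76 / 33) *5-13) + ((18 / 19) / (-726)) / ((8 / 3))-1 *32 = 4181830381 / 937992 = 4458.28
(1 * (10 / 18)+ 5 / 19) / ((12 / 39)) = 2.66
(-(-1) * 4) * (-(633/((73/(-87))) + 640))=33404/73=457.59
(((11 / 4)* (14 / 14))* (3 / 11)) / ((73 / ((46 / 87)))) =23 / 4234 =0.01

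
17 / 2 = 8.50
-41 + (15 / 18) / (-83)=-20423 / 498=-41.01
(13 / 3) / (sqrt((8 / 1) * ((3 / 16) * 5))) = 13 * sqrt(30) / 45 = 1.58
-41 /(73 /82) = -3362 /73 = -46.05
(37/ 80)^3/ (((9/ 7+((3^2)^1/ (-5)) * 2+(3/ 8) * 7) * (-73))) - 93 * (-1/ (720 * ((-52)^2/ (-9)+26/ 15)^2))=-16011309048211/ 3672145436044800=-0.00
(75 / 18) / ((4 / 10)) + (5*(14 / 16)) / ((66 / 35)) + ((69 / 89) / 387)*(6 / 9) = 77217821 / 6061968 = 12.74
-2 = -2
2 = 2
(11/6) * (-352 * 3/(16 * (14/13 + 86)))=-1573/1132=-1.39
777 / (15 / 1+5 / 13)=10101 / 200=50.50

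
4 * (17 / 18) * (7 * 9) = 238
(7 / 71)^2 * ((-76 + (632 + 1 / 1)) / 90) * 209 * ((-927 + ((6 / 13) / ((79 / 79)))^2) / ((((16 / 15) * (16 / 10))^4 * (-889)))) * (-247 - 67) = -14089589597214140625 / 29043369598517248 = -485.12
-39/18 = -13/6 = -2.17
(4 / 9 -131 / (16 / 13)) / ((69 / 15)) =-23.04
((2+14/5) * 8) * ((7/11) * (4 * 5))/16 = 336/11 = 30.55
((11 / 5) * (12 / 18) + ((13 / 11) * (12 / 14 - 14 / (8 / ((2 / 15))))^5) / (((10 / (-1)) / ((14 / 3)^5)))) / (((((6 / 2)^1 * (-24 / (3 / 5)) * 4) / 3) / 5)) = 471762827963 / 649539000000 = 0.73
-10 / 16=-5 / 8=-0.62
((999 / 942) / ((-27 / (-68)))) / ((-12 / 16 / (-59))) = 296888 / 1413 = 210.11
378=378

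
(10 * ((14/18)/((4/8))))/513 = 140/4617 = 0.03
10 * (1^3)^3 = 10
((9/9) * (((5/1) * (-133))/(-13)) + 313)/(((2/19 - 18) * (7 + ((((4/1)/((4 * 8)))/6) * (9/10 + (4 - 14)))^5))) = -114592988528640000/39416794738559329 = -2.91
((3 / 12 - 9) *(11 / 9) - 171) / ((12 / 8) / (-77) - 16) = 503657 / 44406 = 11.34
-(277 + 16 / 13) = -3617 / 13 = -278.23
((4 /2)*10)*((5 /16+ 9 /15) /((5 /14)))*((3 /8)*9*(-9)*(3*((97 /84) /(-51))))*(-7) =-4014927 /5440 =-738.04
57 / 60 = 19 / 20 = 0.95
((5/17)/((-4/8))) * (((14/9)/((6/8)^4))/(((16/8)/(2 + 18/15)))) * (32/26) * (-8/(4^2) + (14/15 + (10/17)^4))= -635726135296/201839771835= -3.15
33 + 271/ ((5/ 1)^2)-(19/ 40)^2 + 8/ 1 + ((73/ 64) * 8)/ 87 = 7199321/ 139200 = 51.72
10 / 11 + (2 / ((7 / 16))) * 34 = 12038 / 77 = 156.34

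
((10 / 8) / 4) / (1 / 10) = 3.12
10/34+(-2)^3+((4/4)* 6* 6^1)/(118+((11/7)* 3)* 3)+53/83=-8868528/1305175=-6.79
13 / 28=0.46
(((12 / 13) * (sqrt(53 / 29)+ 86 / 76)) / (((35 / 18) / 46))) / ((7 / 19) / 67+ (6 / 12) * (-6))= -18.11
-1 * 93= -93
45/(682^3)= 45/317214568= 0.00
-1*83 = -83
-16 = -16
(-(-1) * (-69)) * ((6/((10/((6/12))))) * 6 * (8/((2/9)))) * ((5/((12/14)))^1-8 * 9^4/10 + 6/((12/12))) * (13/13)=585388134/25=23415525.36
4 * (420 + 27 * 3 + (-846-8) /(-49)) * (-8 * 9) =-1045152 /7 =-149307.43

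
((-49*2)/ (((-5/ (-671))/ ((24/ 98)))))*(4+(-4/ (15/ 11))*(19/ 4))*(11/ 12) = 2199538/ 75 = 29327.17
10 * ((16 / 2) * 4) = 320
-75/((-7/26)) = 1950/7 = 278.57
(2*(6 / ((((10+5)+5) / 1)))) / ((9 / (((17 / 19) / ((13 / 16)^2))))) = 4352 / 48165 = 0.09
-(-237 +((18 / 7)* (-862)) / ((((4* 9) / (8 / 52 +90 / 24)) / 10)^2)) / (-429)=-69200057 / 10440144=-6.63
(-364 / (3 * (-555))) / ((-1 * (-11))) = 364 / 18315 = 0.02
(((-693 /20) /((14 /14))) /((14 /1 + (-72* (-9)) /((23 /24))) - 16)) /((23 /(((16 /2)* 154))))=-2.75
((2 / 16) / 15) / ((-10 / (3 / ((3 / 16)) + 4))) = -1 / 60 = -0.02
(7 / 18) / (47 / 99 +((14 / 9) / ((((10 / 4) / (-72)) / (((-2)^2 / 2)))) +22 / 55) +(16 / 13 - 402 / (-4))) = 5005 / 167381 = 0.03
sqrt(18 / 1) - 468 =-468 + 3 * sqrt(2) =-463.76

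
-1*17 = -17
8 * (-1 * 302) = -2416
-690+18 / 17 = -11712 / 17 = -688.94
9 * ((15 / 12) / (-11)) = -45 / 44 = -1.02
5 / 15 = 1 / 3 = 0.33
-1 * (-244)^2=-59536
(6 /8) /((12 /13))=13 /16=0.81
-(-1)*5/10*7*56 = 196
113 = 113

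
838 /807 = 1.04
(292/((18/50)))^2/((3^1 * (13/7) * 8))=46628750/3159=14760.60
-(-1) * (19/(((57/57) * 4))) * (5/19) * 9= 11.25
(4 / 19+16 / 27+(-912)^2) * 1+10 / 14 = 2986798153 / 3591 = 831745.52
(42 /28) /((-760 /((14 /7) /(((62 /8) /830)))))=-249 /589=-0.42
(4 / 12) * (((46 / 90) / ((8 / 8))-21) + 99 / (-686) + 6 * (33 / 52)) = -3376123 / 601965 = -5.61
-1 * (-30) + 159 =189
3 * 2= 6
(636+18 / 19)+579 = 23103 / 19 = 1215.95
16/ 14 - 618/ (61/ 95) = -410482/ 427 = -961.32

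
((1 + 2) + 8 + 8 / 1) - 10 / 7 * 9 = 43 / 7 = 6.14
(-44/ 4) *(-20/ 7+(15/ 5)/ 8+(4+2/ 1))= -2167/ 56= -38.70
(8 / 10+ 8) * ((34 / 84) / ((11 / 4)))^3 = 157216 / 5602905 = 0.03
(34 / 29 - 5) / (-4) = 111 / 116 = 0.96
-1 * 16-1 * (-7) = -9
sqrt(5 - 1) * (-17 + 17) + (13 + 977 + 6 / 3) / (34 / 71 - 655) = -70432 / 46471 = -1.52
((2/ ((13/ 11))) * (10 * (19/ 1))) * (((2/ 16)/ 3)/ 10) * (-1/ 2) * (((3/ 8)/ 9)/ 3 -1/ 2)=7315/ 22464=0.33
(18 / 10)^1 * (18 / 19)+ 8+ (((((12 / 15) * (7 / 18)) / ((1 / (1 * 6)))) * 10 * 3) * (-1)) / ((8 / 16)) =-9718 / 95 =-102.29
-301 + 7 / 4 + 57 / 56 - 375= -37701 / 56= -673.23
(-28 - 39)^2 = 4489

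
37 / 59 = 0.63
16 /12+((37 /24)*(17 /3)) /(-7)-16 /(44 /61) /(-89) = 165073 /493416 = 0.33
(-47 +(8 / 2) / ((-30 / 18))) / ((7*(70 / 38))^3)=-0.02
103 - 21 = 82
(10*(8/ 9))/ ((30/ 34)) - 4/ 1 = 164/ 27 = 6.07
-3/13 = -0.23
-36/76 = -9/19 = -0.47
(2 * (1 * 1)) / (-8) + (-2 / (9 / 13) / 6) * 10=-5.06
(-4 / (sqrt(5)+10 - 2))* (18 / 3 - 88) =2624 / 59 - 328* sqrt(5) / 59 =32.04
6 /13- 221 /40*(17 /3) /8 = -43081 /12480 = -3.45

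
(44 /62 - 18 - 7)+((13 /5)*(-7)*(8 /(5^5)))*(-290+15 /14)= -1049017 /96875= -10.83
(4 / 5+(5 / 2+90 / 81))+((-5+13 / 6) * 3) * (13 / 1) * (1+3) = -39383 / 90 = -437.59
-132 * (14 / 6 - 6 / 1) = 484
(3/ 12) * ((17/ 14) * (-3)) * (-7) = 51/ 8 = 6.38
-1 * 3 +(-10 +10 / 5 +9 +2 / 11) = -20 / 11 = -1.82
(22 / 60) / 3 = 11 / 90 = 0.12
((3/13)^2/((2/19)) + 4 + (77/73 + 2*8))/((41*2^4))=531989/16186144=0.03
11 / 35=0.31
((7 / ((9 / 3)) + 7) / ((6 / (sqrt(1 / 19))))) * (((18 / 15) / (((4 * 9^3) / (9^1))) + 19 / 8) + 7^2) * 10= 388423 * sqrt(19) / 9234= 183.35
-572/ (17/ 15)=-8580/ 17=-504.71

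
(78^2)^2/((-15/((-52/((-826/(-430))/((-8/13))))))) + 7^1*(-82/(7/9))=-16977877146/413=-41108661.37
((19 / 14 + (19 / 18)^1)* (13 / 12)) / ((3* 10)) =247 / 2835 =0.09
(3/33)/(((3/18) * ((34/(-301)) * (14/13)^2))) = -21801/5236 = -4.16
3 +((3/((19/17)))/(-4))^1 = 2.33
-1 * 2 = -2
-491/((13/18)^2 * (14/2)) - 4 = -163816/1183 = -138.48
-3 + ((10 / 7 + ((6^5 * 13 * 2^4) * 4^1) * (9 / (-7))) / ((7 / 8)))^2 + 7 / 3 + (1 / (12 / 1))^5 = 53992101348147536494945 / 597445632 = 90371572669138.77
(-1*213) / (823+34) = -213 / 857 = -0.25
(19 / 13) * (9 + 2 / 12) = 1045 / 78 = 13.40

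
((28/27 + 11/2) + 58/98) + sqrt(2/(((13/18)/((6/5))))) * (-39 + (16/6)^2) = 18863/2646-574 * sqrt(390)/195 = -51.00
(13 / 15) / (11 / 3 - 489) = -1 / 560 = -0.00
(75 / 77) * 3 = 2.92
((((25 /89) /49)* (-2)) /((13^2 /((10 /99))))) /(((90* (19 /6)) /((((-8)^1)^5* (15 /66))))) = 8192000 /45748359657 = 0.00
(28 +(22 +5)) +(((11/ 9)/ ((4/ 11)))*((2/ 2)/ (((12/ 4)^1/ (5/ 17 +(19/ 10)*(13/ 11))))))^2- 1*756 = -25952321831/ 37454400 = -692.90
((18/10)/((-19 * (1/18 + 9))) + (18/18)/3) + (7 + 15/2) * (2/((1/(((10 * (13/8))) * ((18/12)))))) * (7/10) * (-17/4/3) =-700.66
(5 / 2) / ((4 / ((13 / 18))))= 65 / 144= 0.45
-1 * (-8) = 8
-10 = -10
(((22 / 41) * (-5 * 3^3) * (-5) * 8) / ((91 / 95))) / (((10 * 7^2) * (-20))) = -56430 / 182819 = -0.31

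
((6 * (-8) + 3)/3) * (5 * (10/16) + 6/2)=-735/8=-91.88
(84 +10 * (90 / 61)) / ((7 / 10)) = 60240 / 427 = 141.08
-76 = -76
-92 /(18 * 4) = -23 /18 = -1.28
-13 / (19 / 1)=-13 / 19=-0.68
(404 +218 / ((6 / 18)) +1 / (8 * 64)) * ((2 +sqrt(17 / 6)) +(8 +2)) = 541697 * sqrt(102) / 3072 +1625091 / 128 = 14476.91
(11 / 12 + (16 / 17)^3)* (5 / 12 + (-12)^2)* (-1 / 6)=-178836935 / 4244832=-42.13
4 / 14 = 2 / 7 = 0.29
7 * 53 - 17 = 354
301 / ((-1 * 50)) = -301 / 50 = -6.02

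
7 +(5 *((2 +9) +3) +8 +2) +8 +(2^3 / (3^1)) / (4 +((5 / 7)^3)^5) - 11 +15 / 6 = 9947737301847631 / 114124581707382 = 87.17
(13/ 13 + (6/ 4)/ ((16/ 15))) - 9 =-211/ 32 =-6.59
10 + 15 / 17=185 / 17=10.88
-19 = -19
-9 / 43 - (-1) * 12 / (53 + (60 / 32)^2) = 471 / 155531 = 0.00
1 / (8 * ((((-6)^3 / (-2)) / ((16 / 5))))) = 1 / 270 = 0.00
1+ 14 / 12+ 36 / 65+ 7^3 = 134831 / 390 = 345.72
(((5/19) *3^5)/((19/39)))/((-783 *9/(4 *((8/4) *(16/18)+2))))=-0.28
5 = 5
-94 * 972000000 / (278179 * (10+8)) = -5076000000 / 278179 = -18247.24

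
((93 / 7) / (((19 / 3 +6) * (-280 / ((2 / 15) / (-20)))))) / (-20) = -93 / 72520000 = -0.00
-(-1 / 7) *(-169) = -169 / 7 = -24.14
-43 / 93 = -0.46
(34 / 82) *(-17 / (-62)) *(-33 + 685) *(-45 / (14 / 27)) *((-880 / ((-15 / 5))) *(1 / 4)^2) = -1049308425 / 8897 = -117939.58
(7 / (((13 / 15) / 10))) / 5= 210 / 13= 16.15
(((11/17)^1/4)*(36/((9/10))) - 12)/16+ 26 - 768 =-100959/136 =-742.35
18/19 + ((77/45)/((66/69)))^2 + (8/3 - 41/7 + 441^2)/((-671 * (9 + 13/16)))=-2881474913929/113490323100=-25.39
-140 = -140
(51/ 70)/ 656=51/ 45920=0.00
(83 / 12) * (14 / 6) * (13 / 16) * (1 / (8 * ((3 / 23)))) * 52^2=29358511 / 864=33979.76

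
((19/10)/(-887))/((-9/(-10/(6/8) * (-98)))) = 7448/23949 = 0.31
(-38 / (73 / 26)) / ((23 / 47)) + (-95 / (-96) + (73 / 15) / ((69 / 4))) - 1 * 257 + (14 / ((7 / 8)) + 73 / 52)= -8360028949 / 31430880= -265.98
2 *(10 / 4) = 5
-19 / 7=-2.71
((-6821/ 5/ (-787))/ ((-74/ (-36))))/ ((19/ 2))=12924/ 145595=0.09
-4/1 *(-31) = 124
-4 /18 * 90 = -20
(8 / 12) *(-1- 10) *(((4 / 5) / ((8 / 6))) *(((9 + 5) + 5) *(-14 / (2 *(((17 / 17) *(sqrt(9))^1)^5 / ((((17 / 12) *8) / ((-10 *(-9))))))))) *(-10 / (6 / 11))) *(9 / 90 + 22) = -60461401 / 492075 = -122.87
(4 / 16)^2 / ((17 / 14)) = 7 / 136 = 0.05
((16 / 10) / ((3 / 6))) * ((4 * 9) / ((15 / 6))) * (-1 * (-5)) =1152 / 5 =230.40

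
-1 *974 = -974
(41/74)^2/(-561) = -1681/3072036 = -0.00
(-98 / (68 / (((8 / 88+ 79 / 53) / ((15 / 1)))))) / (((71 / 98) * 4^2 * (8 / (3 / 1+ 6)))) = -3320583 / 225177920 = -0.01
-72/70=-36/35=-1.03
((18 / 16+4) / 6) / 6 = 41 / 288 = 0.14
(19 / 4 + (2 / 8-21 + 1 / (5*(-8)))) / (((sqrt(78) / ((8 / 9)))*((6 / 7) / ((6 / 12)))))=-4487*sqrt(78) / 42120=-0.94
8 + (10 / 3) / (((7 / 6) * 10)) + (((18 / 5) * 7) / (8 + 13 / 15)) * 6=3370 / 133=25.34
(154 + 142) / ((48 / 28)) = 518 / 3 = 172.67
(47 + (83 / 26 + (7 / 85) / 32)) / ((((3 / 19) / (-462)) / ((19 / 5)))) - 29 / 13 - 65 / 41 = -2022816281407 / 3624400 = -558110.66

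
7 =7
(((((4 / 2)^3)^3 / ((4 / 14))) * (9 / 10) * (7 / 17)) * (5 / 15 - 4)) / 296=-25872 / 3145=-8.23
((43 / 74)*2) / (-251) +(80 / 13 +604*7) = 511193069 / 120731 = 4234.15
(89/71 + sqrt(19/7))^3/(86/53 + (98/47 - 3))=75994870016/4416979651 + 652940920 * sqrt(133)/435476867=34.50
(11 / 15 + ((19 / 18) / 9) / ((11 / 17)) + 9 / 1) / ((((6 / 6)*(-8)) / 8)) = -88339 / 8910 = -9.91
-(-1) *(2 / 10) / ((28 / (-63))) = -9 / 20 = -0.45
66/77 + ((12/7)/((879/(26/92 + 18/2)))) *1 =41288/47173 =0.88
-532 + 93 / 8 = -4163 / 8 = -520.38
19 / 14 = 1.36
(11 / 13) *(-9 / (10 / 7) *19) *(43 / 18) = -62909 / 260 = -241.96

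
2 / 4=1 / 2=0.50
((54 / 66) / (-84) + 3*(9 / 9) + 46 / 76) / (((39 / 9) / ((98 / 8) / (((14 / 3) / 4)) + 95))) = 87.54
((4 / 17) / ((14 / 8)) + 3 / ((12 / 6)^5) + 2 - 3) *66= -96987 / 1904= -50.94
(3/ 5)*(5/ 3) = 1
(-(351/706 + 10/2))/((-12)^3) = 3881/1219968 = 0.00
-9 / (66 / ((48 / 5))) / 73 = -0.02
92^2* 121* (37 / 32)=2368333 / 2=1184166.50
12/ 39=4/ 13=0.31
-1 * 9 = -9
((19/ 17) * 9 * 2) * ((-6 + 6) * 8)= 0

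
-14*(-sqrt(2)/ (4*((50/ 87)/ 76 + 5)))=1653*sqrt(2)/ 2365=0.99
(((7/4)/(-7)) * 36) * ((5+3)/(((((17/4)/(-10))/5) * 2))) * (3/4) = 5400/17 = 317.65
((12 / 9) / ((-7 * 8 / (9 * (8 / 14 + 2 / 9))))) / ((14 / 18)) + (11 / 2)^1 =3623 / 686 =5.28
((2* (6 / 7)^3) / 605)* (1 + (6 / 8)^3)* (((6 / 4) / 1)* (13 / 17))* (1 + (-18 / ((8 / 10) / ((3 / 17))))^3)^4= 470329074216313273566501937209 / 9621379998859149389496320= 48883.74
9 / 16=0.56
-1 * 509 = -509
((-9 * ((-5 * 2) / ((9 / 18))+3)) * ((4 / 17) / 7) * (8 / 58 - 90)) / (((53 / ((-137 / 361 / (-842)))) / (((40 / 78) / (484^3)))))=-2677665 / 150633185309194588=-0.00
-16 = -16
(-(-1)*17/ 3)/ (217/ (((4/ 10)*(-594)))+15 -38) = -6732/ 28409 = -0.24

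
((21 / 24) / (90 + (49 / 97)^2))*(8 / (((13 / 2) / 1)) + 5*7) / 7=4431639 / 88317944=0.05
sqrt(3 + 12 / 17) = 1.93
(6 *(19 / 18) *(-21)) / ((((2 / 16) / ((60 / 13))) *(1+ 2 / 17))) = -57120 / 13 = -4393.85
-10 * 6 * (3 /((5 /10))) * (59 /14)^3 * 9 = -83178495 /343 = -242502.90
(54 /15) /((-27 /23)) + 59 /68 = -2243 /1020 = -2.20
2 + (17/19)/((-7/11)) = 79/133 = 0.59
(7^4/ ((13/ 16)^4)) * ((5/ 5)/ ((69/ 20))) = 3147038720/ 1970709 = 1596.91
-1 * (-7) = 7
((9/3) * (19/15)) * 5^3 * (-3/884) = -1425/884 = -1.61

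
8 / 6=4 / 3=1.33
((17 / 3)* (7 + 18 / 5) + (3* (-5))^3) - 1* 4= -49784 / 15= -3318.93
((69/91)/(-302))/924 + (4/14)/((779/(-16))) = -38712573/6593811224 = -0.01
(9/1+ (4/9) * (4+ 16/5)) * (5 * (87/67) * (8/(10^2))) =10614/1675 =6.34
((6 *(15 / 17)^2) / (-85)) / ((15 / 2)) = -36 / 4913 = -0.01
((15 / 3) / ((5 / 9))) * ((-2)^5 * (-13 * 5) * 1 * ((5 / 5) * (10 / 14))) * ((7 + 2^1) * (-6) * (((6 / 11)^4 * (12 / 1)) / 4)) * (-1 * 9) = 176863564800 / 102487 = 1725717.06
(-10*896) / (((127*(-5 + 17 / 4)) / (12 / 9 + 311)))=29380.65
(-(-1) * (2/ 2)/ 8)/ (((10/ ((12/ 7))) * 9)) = 1/ 420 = 0.00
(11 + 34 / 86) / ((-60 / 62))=-1519 / 129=-11.78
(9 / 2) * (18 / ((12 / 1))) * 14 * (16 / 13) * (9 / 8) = 130.85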